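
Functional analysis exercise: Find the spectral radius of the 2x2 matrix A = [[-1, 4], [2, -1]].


For a 2x2 matrix, eigenvalues satisfy lambda^2 - (trace)*lambda + det = 0
trace = -1 + -1 = -2
det = -1*-1 - 4*2 = -7
discriminant = (-2)^2 - 4*(-7) = 32
spectral radius = max |eigenvalue| = 3.8284

3.8284


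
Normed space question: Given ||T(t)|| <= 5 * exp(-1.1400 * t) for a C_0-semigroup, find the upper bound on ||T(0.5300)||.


||T(0.5300)|| <= 5 * exp(-1.1400 * 0.5300)
= 5 * exp(-0.6042)
= 5 * 0.5465
= 2.7326

2.7326


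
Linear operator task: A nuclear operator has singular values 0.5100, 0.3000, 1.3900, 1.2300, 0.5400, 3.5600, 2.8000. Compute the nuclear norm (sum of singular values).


The nuclear norm is the sum of all singular values.
||T||_1 = 0.5100 + 0.3000 + 1.3900 + 1.2300 + 0.5400 + 3.5600 + 2.8000
= 10.3300

10.3300


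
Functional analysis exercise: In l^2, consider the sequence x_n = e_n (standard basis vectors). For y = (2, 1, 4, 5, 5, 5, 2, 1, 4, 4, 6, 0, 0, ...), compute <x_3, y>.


x_3 = e_3 is the standard basis vector with 1 in position 3.
<x_3, y> = y_3 = 4
As n -> infinity, <x_n, y> -> 0, confirming weak convergence of (x_n) to 0.

4


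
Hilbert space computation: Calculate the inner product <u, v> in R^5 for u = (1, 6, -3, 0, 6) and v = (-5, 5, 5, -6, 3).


Computing the standard inner product <u, v> = sum u_i * v_i
= 1*-5 + 6*5 + -3*5 + 0*-6 + 6*3
= -5 + 30 + -15 + 0 + 18
= 28

28


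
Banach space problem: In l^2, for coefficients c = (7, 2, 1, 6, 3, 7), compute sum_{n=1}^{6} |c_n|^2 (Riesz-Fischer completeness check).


sum |c_n|^2 = 7^2 + 2^2 + 1^2 + 6^2 + 3^2 + 7^2
= 49 + 4 + 1 + 36 + 9 + 49
= 148

148


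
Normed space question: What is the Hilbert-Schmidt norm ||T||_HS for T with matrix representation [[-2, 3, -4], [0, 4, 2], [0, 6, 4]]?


The Hilbert-Schmidt norm is sqrt(sum of squares of all entries).
Sum of squares = (-2)^2 + 3^2 + (-4)^2 + 0^2 + 4^2 + 2^2 + 0^2 + 6^2 + 4^2
= 4 + 9 + 16 + 0 + 16 + 4 + 0 + 36 + 16 = 101
||T||_HS = sqrt(101) = 10.0499

10.0499


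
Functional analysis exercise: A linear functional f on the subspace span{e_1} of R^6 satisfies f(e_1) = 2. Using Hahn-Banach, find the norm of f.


The norm of f is given by ||f|| = sup_{||x||=1} |f(x)|.
On span{e_1}, ||e_1|| = 1, so ||f|| = |f(e_1)| / ||e_1||
= |2| / 1 = 2.0000

2.0000


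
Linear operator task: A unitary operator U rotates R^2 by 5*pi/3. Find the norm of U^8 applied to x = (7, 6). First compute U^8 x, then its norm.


U is a rotation by theta = 5*pi/3
U^8 = rotation by 8*theta = 40*pi/3 = 4*pi/3 (mod 2*pi)
cos(4*pi/3) = -0.5000, sin(4*pi/3) = -0.8660
U^8 x = (-0.5000 * 7 - -0.8660 * 6, -0.8660 * 7 + -0.5000 * 6)
= (1.6962, -9.0622)
||U^8 x|| = sqrt(1.6962^2 + (-9.0622)^2) = sqrt(85.0000) = 9.2195

9.2195


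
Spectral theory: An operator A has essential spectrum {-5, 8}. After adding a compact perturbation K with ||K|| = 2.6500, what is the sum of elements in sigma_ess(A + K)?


By Weyl's theorem, the essential spectrum is invariant under compact perturbations.
sigma_ess(A + K) = sigma_ess(A) = {-5, 8}
Sum = -5 + 8 = 3

3


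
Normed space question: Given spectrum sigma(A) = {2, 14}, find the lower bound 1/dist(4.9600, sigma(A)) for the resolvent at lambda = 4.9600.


dist(4.9600, {2, 14}) = min(|4.9600 - 2|, |4.9600 - 14|)
= min(2.9600, 9.0400) = 2.9600
Resolvent bound = 1/2.9600 = 0.3378

0.3378


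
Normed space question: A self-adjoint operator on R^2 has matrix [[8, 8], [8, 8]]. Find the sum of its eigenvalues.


For a self-adjoint (symmetric) matrix, the eigenvalues are real.
The sum of eigenvalues equals the trace of the matrix.
trace = 8 + 8 = 16

16


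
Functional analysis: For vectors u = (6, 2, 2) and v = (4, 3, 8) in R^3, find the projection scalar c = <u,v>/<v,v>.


Computing <u,v> = 6*4 + 2*3 + 2*8 = 46
Computing <v,v> = 4^2 + 3^2 + 8^2 = 89
Projection coefficient = 46/89 = 0.5169

0.5169


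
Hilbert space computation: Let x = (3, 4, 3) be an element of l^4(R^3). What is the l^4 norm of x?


The l^4 norm = (sum |x_i|^4)^(1/4)
Sum of 4th powers = 81 + 256 + 81 = 418
||x||_4 = (418)^(1/4) = 4.5216

4.5216


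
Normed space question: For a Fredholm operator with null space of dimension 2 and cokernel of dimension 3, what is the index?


The Fredholm index is defined as ind(T) = dim(ker T) - dim(coker T)
= 2 - 3
= -1

-1


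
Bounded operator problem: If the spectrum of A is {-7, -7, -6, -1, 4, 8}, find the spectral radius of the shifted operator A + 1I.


Spectrum of A + 1I = {-6, -6, -5, 0, 5, 9}
Spectral radius = max |lambda| over the shifted spectrum
= max(6, 6, 5, 0, 5, 9) = 9

9


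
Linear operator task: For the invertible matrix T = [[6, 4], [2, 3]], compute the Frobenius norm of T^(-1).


det(T) = 6*3 - 4*2 = 10
T^(-1) = (1/10) * [[3, -4], [-2, 6]] = [[0.3000, -0.4000], [-0.2000, 0.6000]]
||T^(-1)||_F^2 = 0.3000^2 + (-0.4000)^2 + (-0.2000)^2 + 0.6000^2 = 0.6500
||T^(-1)||_F = sqrt(0.6500) = 0.8062

0.8062


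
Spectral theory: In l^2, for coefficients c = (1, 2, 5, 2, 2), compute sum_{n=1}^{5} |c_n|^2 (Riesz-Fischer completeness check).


sum |c_n|^2 = 1^2 + 2^2 + 5^2 + 2^2 + 2^2
= 1 + 4 + 25 + 4 + 4
= 38

38


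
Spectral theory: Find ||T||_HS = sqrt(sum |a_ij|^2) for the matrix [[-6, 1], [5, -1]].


The Hilbert-Schmidt norm is sqrt(sum of squares of all entries).
Sum of squares = (-6)^2 + 1^2 + 5^2 + (-1)^2
= 36 + 1 + 25 + 1 = 63
||T||_HS = sqrt(63) = 7.9373

7.9373


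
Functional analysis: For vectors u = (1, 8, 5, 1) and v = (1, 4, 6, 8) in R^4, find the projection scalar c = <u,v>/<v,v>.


Computing <u,v> = 1*1 + 8*4 + 5*6 + 1*8 = 71
Computing <v,v> = 1^2 + 4^2 + 6^2 + 8^2 = 117
Projection coefficient = 71/117 = 0.6068

0.6068


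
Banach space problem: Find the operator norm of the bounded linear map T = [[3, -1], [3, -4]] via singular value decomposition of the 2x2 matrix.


A^T A = [[18, -15], [-15, 17]]
trace(A^T A) = 35, det(A^T A) = 81
discriminant = 35^2 - 4*81 = 901
Largest eigenvalue of A^T A = (trace + sqrt(disc))/2 = 32.5083
||T|| = sqrt(32.5083) = 5.7016

5.7016


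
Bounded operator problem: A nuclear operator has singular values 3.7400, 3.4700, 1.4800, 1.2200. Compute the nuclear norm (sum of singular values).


The nuclear norm is the sum of all singular values.
||T||_1 = 3.7400 + 3.4700 + 1.4800 + 1.2200
= 9.9100

9.9100


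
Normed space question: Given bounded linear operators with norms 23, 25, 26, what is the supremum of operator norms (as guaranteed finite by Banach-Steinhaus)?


By the Uniform Boundedness Principle, the supremum of norms is finite.
sup_k ||T_k|| = max(23, 25, 26) = 26

26


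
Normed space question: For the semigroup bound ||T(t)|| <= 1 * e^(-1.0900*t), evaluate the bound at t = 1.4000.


||T(1.4000)|| <= 1 * exp(-1.0900 * 1.4000)
= 1 * exp(-1.5260)
= 1 * 0.2174
= 0.2174

0.2174


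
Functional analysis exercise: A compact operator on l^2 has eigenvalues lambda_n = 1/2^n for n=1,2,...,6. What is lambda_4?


The eigenvalue formula gives lambda_4 = 1/2^4
= 1/16
= 0.0625

0.0625


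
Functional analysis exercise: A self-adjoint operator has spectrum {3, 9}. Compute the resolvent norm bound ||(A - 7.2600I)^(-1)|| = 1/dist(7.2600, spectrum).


dist(7.2600, {3, 9}) = min(|7.2600 - 3|, |7.2600 - 9|)
= min(4.2600, 1.7400) = 1.7400
Resolvent bound = 1/1.7400 = 0.5747

0.5747


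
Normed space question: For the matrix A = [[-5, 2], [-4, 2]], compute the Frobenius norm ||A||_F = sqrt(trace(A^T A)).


||A||_F^2 = sum a_ij^2
= (-5)^2 + 2^2 + (-4)^2 + 2^2
= 25 + 4 + 16 + 4 = 49
||A||_F = sqrt(49) = 7.0000

7.0000


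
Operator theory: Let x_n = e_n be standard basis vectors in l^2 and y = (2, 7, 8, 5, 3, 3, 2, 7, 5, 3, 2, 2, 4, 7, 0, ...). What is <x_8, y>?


x_8 = e_8 is the standard basis vector with 1 in position 8.
<x_8, y> = y_8 = 7
As n -> infinity, <x_n, y> -> 0, confirming weak convergence of (x_n) to 0.

7


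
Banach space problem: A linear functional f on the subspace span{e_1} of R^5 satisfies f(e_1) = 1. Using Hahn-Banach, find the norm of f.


The norm of f is given by ||f|| = sup_{||x||=1} |f(x)|.
On span{e_1}, ||e_1|| = 1, so ||f|| = |f(e_1)| / ||e_1||
= |1| / 1 = 1.0000

1.0000


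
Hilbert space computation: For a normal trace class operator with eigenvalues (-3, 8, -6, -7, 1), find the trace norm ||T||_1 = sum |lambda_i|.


For a normal operator, singular values equal |eigenvalues|.
Trace norm = sum |lambda_i| = 3 + 8 + 6 + 7 + 1
= 25

25


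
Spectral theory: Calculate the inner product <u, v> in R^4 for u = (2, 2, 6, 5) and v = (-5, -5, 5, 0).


Computing the standard inner product <u, v> = sum u_i * v_i
= 2*-5 + 2*-5 + 6*5 + 5*0
= -10 + -10 + 30 + 0
= 10

10


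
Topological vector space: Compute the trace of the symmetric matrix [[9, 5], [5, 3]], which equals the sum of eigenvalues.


For a self-adjoint (symmetric) matrix, the eigenvalues are real.
The sum of eigenvalues equals the trace of the matrix.
trace = 9 + 3 = 12

12


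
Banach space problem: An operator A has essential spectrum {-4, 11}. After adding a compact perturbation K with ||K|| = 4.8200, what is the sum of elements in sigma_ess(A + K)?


By Weyl's theorem, the essential spectrum is invariant under compact perturbations.
sigma_ess(A + K) = sigma_ess(A) = {-4, 11}
Sum = -4 + 11 = 7

7


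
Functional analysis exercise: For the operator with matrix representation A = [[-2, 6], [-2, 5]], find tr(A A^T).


trace(A * A^T) = sum of squares of all entries
= (-2)^2 + 6^2 + (-2)^2 + 5^2
= 4 + 36 + 4 + 25
= 69

69


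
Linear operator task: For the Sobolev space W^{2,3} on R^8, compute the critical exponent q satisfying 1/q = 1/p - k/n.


Using the Sobolev embedding formula: 1/q = 1/p - k/n
1/q = 1/3 - 2/8 = 1/12
q = 1/(1/12) = 12

12.0000


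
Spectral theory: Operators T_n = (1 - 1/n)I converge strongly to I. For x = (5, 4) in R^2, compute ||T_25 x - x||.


T_25 x - x = (1 - 1/25)x - x = -x/25
||x|| = sqrt(41) = 6.4031
||T_25 x - x|| = ||x||/25 = 6.4031/25 = 0.2561

0.2561


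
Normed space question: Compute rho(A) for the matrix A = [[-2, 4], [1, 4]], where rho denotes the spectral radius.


For a 2x2 matrix, eigenvalues satisfy lambda^2 - (trace)*lambda + det = 0
trace = -2 + 4 = 2
det = -2*4 - 4*1 = -12
discriminant = 2^2 - 4*(-12) = 52
spectral radius = max |eigenvalue| = 4.6056

4.6056


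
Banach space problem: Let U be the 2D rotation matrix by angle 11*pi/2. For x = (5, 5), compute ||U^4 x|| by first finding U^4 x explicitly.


U is a rotation by theta = 11*pi/2
U^4 = rotation by 4*theta = 44*pi/2 = 0*pi/2 (mod 2*pi)
cos(0*pi/2) = 1.0000, sin(0*pi/2) = 0.0000
U^4 x = (1.0000 * 5 - 0.0000 * 5, 0.0000 * 5 + 1.0000 * 5)
= (5.0000, 5.0000)
||U^4 x|| = sqrt(5.0000^2 + 5.0000^2) = sqrt(50.0000) = 7.0711

7.0711


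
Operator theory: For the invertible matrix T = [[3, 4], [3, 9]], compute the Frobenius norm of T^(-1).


det(T) = 3*9 - 4*3 = 15
T^(-1) = (1/15) * [[9, -4], [-3, 3]] = [[0.6000, -0.2667], [-0.2000, 0.2000]]
||T^(-1)||_F^2 = 0.6000^2 + (-0.2667)^2 + (-0.2000)^2 + 0.2000^2 = 0.5111
||T^(-1)||_F = sqrt(0.5111) = 0.7149

0.7149


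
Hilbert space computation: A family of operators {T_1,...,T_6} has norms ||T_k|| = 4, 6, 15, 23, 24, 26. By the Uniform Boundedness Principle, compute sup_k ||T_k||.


By the Uniform Boundedness Principle, the supremum of norms is finite.
sup_k ||T_k|| = max(4, 6, 15, 23, 24, 26) = 26

26


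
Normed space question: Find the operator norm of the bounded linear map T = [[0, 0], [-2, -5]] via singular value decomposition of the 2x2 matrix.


A^T A = [[4, 10], [10, 25]]
trace(A^T A) = 29, det(A^T A) = 0
discriminant = 29^2 - 4*0 = 841
Largest eigenvalue of A^T A = (trace + sqrt(disc))/2 = 29.0000
||T|| = sqrt(29.0000) = 5.3852

5.3852


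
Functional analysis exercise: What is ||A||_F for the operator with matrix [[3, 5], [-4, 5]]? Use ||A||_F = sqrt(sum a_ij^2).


||A||_F^2 = sum a_ij^2
= 3^2 + 5^2 + (-4)^2 + 5^2
= 9 + 25 + 16 + 25 = 75
||A||_F = sqrt(75) = 8.6603

8.6603


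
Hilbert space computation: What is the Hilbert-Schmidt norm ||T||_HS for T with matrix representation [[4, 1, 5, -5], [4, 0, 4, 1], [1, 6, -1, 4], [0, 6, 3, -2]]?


The Hilbert-Schmidt norm is sqrt(sum of squares of all entries).
Sum of squares = 4^2 + 1^2 + 5^2 + (-5)^2 + 4^2 + 0^2 + 4^2 + 1^2 + 1^2 + 6^2 + (-1)^2 + 4^2 + 0^2 + 6^2 + 3^2 + (-2)^2
= 16 + 1 + 25 + 25 + 16 + 0 + 16 + 1 + 1 + 36 + 1 + 16 + 0 + 36 + 9 + 4 = 203
||T||_HS = sqrt(203) = 14.2478

14.2478


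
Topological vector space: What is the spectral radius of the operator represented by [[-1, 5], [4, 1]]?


For a 2x2 matrix, eigenvalues satisfy lambda^2 - (trace)*lambda + det = 0
trace = -1 + 1 = 0
det = -1*1 - 5*4 = -21
discriminant = 0^2 - 4*(-21) = 84
spectral radius = max |eigenvalue| = 4.5826

4.5826


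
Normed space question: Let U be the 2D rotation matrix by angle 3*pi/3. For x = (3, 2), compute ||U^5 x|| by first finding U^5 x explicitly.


U is a rotation by theta = 3*pi/3
U^5 = rotation by 5*theta = 15*pi/3 = 3*pi/3 (mod 2*pi)
cos(3*pi/3) = -1.0000, sin(3*pi/3) = 0.0000
U^5 x = (-1.0000 * 3 - 0.0000 * 2, 0.0000 * 3 + -1.0000 * 2)
= (-3.0000, -2.0000)
||U^5 x|| = sqrt((-3.0000)^2 + (-2.0000)^2) = sqrt(13.0000) = 3.6056

3.6056


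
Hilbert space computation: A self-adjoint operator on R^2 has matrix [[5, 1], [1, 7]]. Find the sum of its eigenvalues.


For a self-adjoint (symmetric) matrix, the eigenvalues are real.
The sum of eigenvalues equals the trace of the matrix.
trace = 5 + 7 = 12

12


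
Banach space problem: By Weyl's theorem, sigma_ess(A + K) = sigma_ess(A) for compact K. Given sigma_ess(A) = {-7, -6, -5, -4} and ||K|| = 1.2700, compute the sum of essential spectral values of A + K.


By Weyl's theorem, the essential spectrum is invariant under compact perturbations.
sigma_ess(A + K) = sigma_ess(A) = {-7, -6, -5, -4}
Sum = -7 + -6 + -5 + -4 = -22

-22


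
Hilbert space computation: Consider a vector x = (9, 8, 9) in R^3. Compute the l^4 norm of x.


The l^4 norm = (sum |x_i|^4)^(1/4)
Sum of 4th powers = 6561 + 4096 + 6561 = 17218
||x||_4 = (17218)^(1/4) = 11.4550

11.4550


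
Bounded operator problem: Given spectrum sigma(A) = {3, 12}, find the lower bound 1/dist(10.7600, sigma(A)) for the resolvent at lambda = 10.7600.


dist(10.7600, {3, 12}) = min(|10.7600 - 3|, |10.7600 - 12|)
= min(7.7600, 1.2400) = 1.2400
Resolvent bound = 1/1.2400 = 0.8065

0.8065


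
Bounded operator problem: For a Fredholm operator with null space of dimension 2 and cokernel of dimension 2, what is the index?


The Fredholm index is defined as ind(T) = dim(ker T) - dim(coker T)
= 2 - 2
= 0

0


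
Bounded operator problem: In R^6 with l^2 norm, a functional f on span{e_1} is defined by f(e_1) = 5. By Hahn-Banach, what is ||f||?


The norm of f is given by ||f|| = sup_{||x||=1} |f(x)|.
On span{e_1}, ||e_1|| = 1, so ||f|| = |f(e_1)| / ||e_1||
= |5| / 1 = 5.0000

5.0000


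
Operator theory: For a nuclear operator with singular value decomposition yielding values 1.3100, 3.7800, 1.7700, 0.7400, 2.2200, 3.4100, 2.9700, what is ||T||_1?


The nuclear norm is the sum of all singular values.
||T||_1 = 1.3100 + 3.7800 + 1.7700 + 0.7400 + 2.2200 + 3.4100 + 2.9700
= 16.2000

16.2000


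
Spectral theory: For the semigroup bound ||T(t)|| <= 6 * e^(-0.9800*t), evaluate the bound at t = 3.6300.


||T(3.6300)|| <= 6 * exp(-0.9800 * 3.6300)
= 6 * exp(-3.5574)
= 6 * 0.0285
= 0.1711

0.1711


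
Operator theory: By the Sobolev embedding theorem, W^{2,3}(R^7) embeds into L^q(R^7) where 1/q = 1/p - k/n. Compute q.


Using the Sobolev embedding formula: 1/q = 1/p - k/n
1/q = 1/3 - 2/7 = 1/21
q = 1/(1/21) = 21

21.0000


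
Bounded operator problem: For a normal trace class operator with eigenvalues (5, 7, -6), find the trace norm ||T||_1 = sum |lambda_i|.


For a normal operator, singular values equal |eigenvalues|.
Trace norm = sum |lambda_i| = 5 + 7 + 6
= 18

18


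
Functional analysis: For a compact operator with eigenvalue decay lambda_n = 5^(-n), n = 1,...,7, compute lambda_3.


The eigenvalue formula gives lambda_3 = 1/5^3
= 1/125
= 0.0080

0.0080


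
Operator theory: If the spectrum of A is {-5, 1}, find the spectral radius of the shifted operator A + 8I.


Spectrum of A + 8I = {3, 9}
Spectral radius = max |lambda| over the shifted spectrum
= max(3, 9) = 9

9


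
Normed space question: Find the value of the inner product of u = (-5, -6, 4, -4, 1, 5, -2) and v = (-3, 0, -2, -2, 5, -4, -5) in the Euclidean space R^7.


Computing the standard inner product <u, v> = sum u_i * v_i
= -5*-3 + -6*0 + 4*-2 + -4*-2 + 1*5 + 5*-4 + -2*-5
= 15 + 0 + -8 + 8 + 5 + -20 + 10
= 10

10


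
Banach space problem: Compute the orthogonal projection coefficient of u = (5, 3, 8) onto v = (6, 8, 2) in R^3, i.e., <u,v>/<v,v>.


Computing <u,v> = 5*6 + 3*8 + 8*2 = 70
Computing <v,v> = 6^2 + 8^2 + 2^2 = 104
Projection coefficient = 70/104 = 0.6731

0.6731


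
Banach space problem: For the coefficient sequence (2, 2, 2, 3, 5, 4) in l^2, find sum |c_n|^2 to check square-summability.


sum |c_n|^2 = 2^2 + 2^2 + 2^2 + 3^2 + 5^2 + 4^2
= 4 + 4 + 4 + 9 + 25 + 16
= 62

62


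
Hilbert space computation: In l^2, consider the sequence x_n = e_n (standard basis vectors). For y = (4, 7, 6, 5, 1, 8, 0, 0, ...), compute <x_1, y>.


x_1 = e_1 is the standard basis vector with 1 in position 1.
<x_1, y> = y_1 = 4
As n -> infinity, <x_n, y> -> 0, confirming weak convergence of (x_n) to 0.

4


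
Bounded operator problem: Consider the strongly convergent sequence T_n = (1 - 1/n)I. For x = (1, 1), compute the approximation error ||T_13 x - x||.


T_13 x - x = (1 - 1/13)x - x = -x/13
||x|| = sqrt(2) = 1.4142
||T_13 x - x|| = ||x||/13 = 1.4142/13 = 0.1088

0.1088


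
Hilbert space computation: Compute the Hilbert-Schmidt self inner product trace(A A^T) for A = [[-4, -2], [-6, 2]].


trace(A * A^T) = sum of squares of all entries
= (-4)^2 + (-2)^2 + (-6)^2 + 2^2
= 16 + 4 + 36 + 4
= 60

60


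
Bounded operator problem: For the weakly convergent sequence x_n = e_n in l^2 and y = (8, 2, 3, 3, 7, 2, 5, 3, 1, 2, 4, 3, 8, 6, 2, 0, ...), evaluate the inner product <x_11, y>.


x_11 = e_11 is the standard basis vector with 1 in position 11.
<x_11, y> = y_11 = 4
As n -> infinity, <x_n, y> -> 0, confirming weak convergence of (x_n) to 0.

4


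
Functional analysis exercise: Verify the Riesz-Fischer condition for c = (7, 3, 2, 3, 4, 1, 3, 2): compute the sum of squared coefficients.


sum |c_n|^2 = 7^2 + 3^2 + 2^2 + 3^2 + 4^2 + 1^2 + 3^2 + 2^2
= 49 + 9 + 4 + 9 + 16 + 1 + 9 + 4
= 101

101


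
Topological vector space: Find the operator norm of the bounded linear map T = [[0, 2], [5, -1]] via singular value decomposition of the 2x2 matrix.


A^T A = [[25, -5], [-5, 5]]
trace(A^T A) = 30, det(A^T A) = 100
discriminant = 30^2 - 4*100 = 500
Largest eigenvalue of A^T A = (trace + sqrt(disc))/2 = 26.1803
||T|| = sqrt(26.1803) = 5.1167

5.1167


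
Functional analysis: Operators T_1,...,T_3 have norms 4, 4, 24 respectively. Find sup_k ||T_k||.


By the Uniform Boundedness Principle, the supremum of norms is finite.
sup_k ||T_k|| = max(4, 4, 24) = 24

24


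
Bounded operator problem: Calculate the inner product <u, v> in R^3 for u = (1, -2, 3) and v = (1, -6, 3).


Computing the standard inner product <u, v> = sum u_i * v_i
= 1*1 + -2*-6 + 3*3
= 1 + 12 + 9
= 22

22


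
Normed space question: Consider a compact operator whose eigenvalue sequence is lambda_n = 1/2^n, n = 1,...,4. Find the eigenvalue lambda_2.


The eigenvalue formula gives lambda_2 = 1/2^2
= 1/4
= 0.2500

0.2500


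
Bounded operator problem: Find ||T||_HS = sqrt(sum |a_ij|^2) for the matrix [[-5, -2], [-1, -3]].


The Hilbert-Schmidt norm is sqrt(sum of squares of all entries).
Sum of squares = (-5)^2 + (-2)^2 + (-1)^2 + (-3)^2
= 25 + 4 + 1 + 9 = 39
||T||_HS = sqrt(39) = 6.2450

6.2450


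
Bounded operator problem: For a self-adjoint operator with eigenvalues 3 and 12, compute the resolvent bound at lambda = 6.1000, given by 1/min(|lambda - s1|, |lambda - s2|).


dist(6.1000, {3, 12}) = min(|6.1000 - 3|, |6.1000 - 12|)
= min(3.1000, 5.9000) = 3.1000
Resolvent bound = 1/3.1000 = 0.3226

0.3226


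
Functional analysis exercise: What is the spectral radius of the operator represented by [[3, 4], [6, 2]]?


For a 2x2 matrix, eigenvalues satisfy lambda^2 - (trace)*lambda + det = 0
trace = 3 + 2 = 5
det = 3*2 - 4*6 = -18
discriminant = 5^2 - 4*(-18) = 97
spectral radius = max |eigenvalue| = 7.4244

7.4244


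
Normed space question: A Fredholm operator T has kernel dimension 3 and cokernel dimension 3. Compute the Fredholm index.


The Fredholm index is defined as ind(T) = dim(ker T) - dim(coker T)
= 3 - 3
= 0

0


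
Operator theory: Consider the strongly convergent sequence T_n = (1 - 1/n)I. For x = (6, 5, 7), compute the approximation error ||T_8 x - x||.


T_8 x - x = (1 - 1/8)x - x = -x/8
||x|| = sqrt(110) = 10.4881
||T_8 x - x|| = ||x||/8 = 10.4881/8 = 1.3110

1.3110


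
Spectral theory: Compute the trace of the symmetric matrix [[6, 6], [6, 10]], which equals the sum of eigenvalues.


For a self-adjoint (symmetric) matrix, the eigenvalues are real.
The sum of eigenvalues equals the trace of the matrix.
trace = 6 + 10 = 16

16


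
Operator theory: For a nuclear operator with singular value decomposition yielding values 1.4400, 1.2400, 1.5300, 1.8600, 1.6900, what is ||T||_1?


The nuclear norm is the sum of all singular values.
||T||_1 = 1.4400 + 1.2400 + 1.5300 + 1.8600 + 1.6900
= 7.7600

7.7600


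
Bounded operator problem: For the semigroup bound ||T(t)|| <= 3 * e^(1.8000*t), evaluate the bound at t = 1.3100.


||T(1.3100)|| <= 3 * exp(1.8000 * 1.3100)
= 3 * exp(2.3580)
= 3 * 10.5698
= 31.7094

31.7094


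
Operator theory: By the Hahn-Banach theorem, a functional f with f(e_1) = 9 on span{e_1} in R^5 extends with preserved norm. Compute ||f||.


The norm of f is given by ||f|| = sup_{||x||=1} |f(x)|.
On span{e_1}, ||e_1|| = 1, so ||f|| = |f(e_1)| / ||e_1||
= |9| / 1 = 9.0000

9.0000


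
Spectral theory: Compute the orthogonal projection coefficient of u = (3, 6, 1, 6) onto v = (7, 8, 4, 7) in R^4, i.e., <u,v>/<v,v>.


Computing <u,v> = 3*7 + 6*8 + 1*4 + 6*7 = 115
Computing <v,v> = 7^2 + 8^2 + 4^2 + 7^2 = 178
Projection coefficient = 115/178 = 0.6461

0.6461


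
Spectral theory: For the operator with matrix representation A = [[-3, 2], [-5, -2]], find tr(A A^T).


trace(A * A^T) = sum of squares of all entries
= (-3)^2 + 2^2 + (-5)^2 + (-2)^2
= 9 + 4 + 25 + 4
= 42

42


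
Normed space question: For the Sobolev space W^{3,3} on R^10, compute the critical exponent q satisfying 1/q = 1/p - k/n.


Using the Sobolev embedding formula: 1/q = 1/p - k/n
1/q = 1/3 - 3/10 = 1/30
q = 1/(1/30) = 30

30.0000


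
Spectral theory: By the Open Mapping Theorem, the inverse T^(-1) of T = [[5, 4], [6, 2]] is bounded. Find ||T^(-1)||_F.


det(T) = 5*2 - 4*6 = -14
T^(-1) = (1/-14) * [[2, -4], [-6, 5]] = [[-0.1429, 0.2857], [0.4286, -0.3571]]
||T^(-1)||_F^2 = (-0.1429)^2 + 0.2857^2 + 0.4286^2 + (-0.3571)^2 = 0.4133
||T^(-1)||_F = sqrt(0.4133) = 0.6429

0.6429


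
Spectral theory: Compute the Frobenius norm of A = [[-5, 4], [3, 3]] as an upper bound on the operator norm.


||A||_F^2 = sum a_ij^2
= (-5)^2 + 4^2 + 3^2 + 3^2
= 25 + 16 + 9 + 9 = 59
||A||_F = sqrt(59) = 7.6811

7.6811


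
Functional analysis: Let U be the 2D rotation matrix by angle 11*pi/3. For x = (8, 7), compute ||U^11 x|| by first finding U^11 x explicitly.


U is a rotation by theta = 11*pi/3
U^11 = rotation by 11*theta = 121*pi/3 = 1*pi/3 (mod 2*pi)
cos(1*pi/3) = 0.5000, sin(1*pi/3) = 0.8660
U^11 x = (0.5000 * 8 - 0.8660 * 7, 0.8660 * 8 + 0.5000 * 7)
= (-2.0622, 10.4282)
||U^11 x|| = sqrt((-2.0622)^2 + 10.4282^2) = sqrt(113.0000) = 10.6301

10.6301


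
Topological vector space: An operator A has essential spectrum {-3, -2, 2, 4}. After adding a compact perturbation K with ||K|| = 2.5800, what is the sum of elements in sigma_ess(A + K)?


By Weyl's theorem, the essential spectrum is invariant under compact perturbations.
sigma_ess(A + K) = sigma_ess(A) = {-3, -2, 2, 4}
Sum = -3 + -2 + 2 + 4 = 1

1


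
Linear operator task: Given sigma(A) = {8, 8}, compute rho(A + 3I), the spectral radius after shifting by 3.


Spectrum of A + 3I = {11, 11}
Spectral radius = max |lambda| over the shifted spectrum
= max(11, 11) = 11

11


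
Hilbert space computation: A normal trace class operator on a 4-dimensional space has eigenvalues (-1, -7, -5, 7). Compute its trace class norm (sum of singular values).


For a normal operator, singular values equal |eigenvalues|.
Trace norm = sum |lambda_i| = 1 + 7 + 5 + 7
= 20

20


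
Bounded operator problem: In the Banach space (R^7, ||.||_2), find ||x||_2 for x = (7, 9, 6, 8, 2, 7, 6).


The l^2 norm = (sum |x_i|^2)^(1/2)
Sum of 2th powers = 49 + 81 + 36 + 64 + 4 + 49 + 36 = 319
||x||_2 = (319)^(1/2) = 17.8606

17.8606


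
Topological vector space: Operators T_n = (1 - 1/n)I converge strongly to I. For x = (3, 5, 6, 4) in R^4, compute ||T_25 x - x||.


T_25 x - x = (1 - 1/25)x - x = -x/25
||x|| = sqrt(86) = 9.2736
||T_25 x - x|| = ||x||/25 = 9.2736/25 = 0.3709

0.3709


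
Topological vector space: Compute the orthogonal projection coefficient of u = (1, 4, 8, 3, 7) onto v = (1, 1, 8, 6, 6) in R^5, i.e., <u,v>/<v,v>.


Computing <u,v> = 1*1 + 4*1 + 8*8 + 3*6 + 7*6 = 129
Computing <v,v> = 1^2 + 1^2 + 8^2 + 6^2 + 6^2 = 138
Projection coefficient = 129/138 = 0.9348

0.9348


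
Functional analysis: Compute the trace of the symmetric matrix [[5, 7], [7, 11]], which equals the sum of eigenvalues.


For a self-adjoint (symmetric) matrix, the eigenvalues are real.
The sum of eigenvalues equals the trace of the matrix.
trace = 5 + 11 = 16

16


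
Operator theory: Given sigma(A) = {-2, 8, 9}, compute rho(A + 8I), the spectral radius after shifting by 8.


Spectrum of A + 8I = {6, 16, 17}
Spectral radius = max |lambda| over the shifted spectrum
= max(6, 16, 17) = 17

17


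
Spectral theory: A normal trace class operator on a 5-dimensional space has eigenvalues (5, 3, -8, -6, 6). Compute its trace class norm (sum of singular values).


For a normal operator, singular values equal |eigenvalues|.
Trace norm = sum |lambda_i| = 5 + 3 + 8 + 6 + 6
= 28

28


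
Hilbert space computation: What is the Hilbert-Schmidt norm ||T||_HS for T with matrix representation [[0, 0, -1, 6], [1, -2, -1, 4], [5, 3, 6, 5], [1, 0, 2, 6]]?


The Hilbert-Schmidt norm is sqrt(sum of squares of all entries).
Sum of squares = 0^2 + 0^2 + (-1)^2 + 6^2 + 1^2 + (-2)^2 + (-1)^2 + 4^2 + 5^2 + 3^2 + 6^2 + 5^2 + 1^2 + 0^2 + 2^2 + 6^2
= 0 + 0 + 1 + 36 + 1 + 4 + 1 + 16 + 25 + 9 + 36 + 25 + 1 + 0 + 4 + 36 = 195
||T||_HS = sqrt(195) = 13.9642

13.9642


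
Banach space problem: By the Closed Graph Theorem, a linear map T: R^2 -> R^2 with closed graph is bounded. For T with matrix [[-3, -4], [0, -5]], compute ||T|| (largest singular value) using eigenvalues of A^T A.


A^T A = [[9, 12], [12, 41]]
trace(A^T A) = 50, det(A^T A) = 225
discriminant = 50^2 - 4*225 = 1600
Largest eigenvalue of A^T A = (trace + sqrt(disc))/2 = 45.0000
||T|| = sqrt(45.0000) = 6.7082

6.7082


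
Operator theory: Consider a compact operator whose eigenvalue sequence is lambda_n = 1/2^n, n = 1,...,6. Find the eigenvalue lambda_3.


The eigenvalue formula gives lambda_3 = 1/2^3
= 1/8
= 0.1250

0.1250


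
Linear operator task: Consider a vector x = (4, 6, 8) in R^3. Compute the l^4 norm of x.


The l^4 norm = (sum |x_i|^4)^(1/4)
Sum of 4th powers = 256 + 1296 + 4096 = 5648
||x||_4 = (5648)^(1/4) = 8.6691

8.6691


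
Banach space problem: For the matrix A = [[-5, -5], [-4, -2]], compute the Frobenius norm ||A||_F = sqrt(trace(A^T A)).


||A||_F^2 = sum a_ij^2
= (-5)^2 + (-5)^2 + (-4)^2 + (-2)^2
= 25 + 25 + 16 + 4 = 70
||A||_F = sqrt(70) = 8.3666

8.3666


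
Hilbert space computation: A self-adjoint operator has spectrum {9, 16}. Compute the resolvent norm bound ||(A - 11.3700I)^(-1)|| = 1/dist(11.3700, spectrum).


dist(11.3700, {9, 16}) = min(|11.3700 - 9|, |11.3700 - 16|)
= min(2.3700, 4.6300) = 2.3700
Resolvent bound = 1/2.3700 = 0.4219

0.4219


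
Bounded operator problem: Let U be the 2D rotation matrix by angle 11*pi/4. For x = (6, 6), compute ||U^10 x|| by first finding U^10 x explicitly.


U is a rotation by theta = 11*pi/4
U^10 = rotation by 10*theta = 110*pi/4 = 6*pi/4 (mod 2*pi)
cos(6*pi/4) = 0.0000, sin(6*pi/4) = -1.0000
U^10 x = (0.0000 * 6 - -1.0000 * 6, -1.0000 * 6 + 0.0000 * 6)
= (6.0000, -6.0000)
||U^10 x|| = sqrt(6.0000^2 + (-6.0000)^2) = sqrt(72.0000) = 8.4853

8.4853


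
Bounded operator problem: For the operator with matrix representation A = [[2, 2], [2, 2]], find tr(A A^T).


trace(A * A^T) = sum of squares of all entries
= 2^2 + 2^2 + 2^2 + 2^2
= 4 + 4 + 4 + 4
= 16

16


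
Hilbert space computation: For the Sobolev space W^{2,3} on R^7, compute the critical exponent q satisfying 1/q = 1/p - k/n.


Using the Sobolev embedding formula: 1/q = 1/p - k/n
1/q = 1/3 - 2/7 = 1/21
q = 1/(1/21) = 21

21.0000


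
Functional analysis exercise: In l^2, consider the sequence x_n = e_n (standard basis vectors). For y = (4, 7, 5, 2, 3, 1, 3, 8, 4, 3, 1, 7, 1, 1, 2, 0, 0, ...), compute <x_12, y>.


x_12 = e_12 is the standard basis vector with 1 in position 12.
<x_12, y> = y_12 = 7
As n -> infinity, <x_n, y> -> 0, confirming weak convergence of (x_n) to 0.

7


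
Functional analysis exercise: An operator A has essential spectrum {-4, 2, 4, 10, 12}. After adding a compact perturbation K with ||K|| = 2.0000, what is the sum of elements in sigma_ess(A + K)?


By Weyl's theorem, the essential spectrum is invariant under compact perturbations.
sigma_ess(A + K) = sigma_ess(A) = {-4, 2, 4, 10, 12}
Sum = -4 + 2 + 4 + 10 + 12 = 24

24


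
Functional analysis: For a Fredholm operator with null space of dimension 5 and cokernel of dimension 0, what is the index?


The Fredholm index is defined as ind(T) = dim(ker T) - dim(coker T)
= 5 - 0
= 5

5


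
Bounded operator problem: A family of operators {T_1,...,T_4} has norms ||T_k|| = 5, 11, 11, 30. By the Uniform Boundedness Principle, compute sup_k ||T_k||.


By the Uniform Boundedness Principle, the supremum of norms is finite.
sup_k ||T_k|| = max(5, 11, 11, 30) = 30

30


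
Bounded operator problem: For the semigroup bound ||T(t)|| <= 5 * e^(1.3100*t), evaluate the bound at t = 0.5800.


||T(0.5800)|| <= 5 * exp(1.3100 * 0.5800)
= 5 * exp(0.7598)
= 5 * 2.1378
= 10.6892

10.6892


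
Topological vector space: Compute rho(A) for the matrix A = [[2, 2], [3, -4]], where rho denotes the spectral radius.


For a 2x2 matrix, eigenvalues satisfy lambda^2 - (trace)*lambda + det = 0
trace = 2 + -4 = -2
det = 2*-4 - 2*3 = -14
discriminant = (-2)^2 - 4*(-14) = 60
spectral radius = max |eigenvalue| = 4.8730

4.8730


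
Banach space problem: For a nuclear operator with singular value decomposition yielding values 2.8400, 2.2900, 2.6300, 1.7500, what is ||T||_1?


The nuclear norm is the sum of all singular values.
||T||_1 = 2.8400 + 2.2900 + 2.6300 + 1.7500
= 9.5100

9.5100


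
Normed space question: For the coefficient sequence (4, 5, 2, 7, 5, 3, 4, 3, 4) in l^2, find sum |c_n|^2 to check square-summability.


sum |c_n|^2 = 4^2 + 5^2 + 2^2 + 7^2 + 5^2 + 3^2 + 4^2 + 3^2 + 4^2
= 16 + 25 + 4 + 49 + 25 + 9 + 16 + 9 + 16
= 169

169


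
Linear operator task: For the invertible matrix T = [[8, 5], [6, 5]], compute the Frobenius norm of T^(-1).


det(T) = 8*5 - 5*6 = 10
T^(-1) = (1/10) * [[5, -5], [-6, 8]] = [[0.5000, -0.5000], [-0.6000, 0.8000]]
||T^(-1)||_F^2 = 0.5000^2 + (-0.5000)^2 + (-0.6000)^2 + 0.8000^2 = 1.5000
||T^(-1)||_F = sqrt(1.5000) = 1.2247

1.2247


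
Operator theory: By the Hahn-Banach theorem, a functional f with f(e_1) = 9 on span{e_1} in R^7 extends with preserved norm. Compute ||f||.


The norm of f is given by ||f|| = sup_{||x||=1} |f(x)|.
On span{e_1}, ||e_1|| = 1, so ||f|| = |f(e_1)| / ||e_1||
= |9| / 1 = 9.0000

9.0000


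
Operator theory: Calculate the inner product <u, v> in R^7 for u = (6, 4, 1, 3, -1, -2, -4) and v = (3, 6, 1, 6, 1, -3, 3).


Computing the standard inner product <u, v> = sum u_i * v_i
= 6*3 + 4*6 + 1*1 + 3*6 + -1*1 + -2*-3 + -4*3
= 18 + 24 + 1 + 18 + -1 + 6 + -12
= 54

54


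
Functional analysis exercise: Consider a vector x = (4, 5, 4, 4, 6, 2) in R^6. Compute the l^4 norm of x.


The l^4 norm = (sum |x_i|^4)^(1/4)
Sum of 4th powers = 256 + 625 + 256 + 256 + 1296 + 16 = 2705
||x||_4 = (2705)^(1/4) = 7.2118

7.2118


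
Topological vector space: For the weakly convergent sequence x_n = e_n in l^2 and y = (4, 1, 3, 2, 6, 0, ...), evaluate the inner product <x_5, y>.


x_5 = e_5 is the standard basis vector with 1 in position 5.
<x_5, y> = y_5 = 6
As n -> infinity, <x_n, y> -> 0, confirming weak convergence of (x_n) to 0.

6


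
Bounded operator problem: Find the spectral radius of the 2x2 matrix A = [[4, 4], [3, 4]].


For a 2x2 matrix, eigenvalues satisfy lambda^2 - (trace)*lambda + det = 0
trace = 4 + 4 = 8
det = 4*4 - 4*3 = 4
discriminant = 8^2 - 4*(4) = 48
spectral radius = max |eigenvalue| = 7.4641

7.4641


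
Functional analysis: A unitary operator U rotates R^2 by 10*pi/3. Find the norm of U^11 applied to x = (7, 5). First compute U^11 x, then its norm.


U is a rotation by theta = 10*pi/3
U^11 = rotation by 11*theta = 110*pi/3 = 2*pi/3 (mod 2*pi)
cos(2*pi/3) = -0.5000, sin(2*pi/3) = 0.8660
U^11 x = (-0.5000 * 7 - 0.8660 * 5, 0.8660 * 7 + -0.5000 * 5)
= (-7.8301, 3.5622)
||U^11 x|| = sqrt((-7.8301)^2 + 3.5622^2) = sqrt(74.0000) = 8.6023

8.6023


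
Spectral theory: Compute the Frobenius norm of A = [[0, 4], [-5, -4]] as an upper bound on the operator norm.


||A||_F^2 = sum a_ij^2
= 0^2 + 4^2 + (-5)^2 + (-4)^2
= 0 + 16 + 25 + 16 = 57
||A||_F = sqrt(57) = 7.5498

7.5498


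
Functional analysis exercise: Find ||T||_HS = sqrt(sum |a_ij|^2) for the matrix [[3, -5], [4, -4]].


The Hilbert-Schmidt norm is sqrt(sum of squares of all entries).
Sum of squares = 3^2 + (-5)^2 + 4^2 + (-4)^2
= 9 + 25 + 16 + 16 = 66
||T||_HS = sqrt(66) = 8.1240

8.1240


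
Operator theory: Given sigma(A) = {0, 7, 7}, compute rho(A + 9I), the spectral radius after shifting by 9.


Spectrum of A + 9I = {9, 16, 16}
Spectral radius = max |lambda| over the shifted spectrum
= max(9, 16, 16) = 16

16


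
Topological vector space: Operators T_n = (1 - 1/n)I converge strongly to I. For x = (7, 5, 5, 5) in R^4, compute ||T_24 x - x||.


T_24 x - x = (1 - 1/24)x - x = -x/24
||x|| = sqrt(124) = 11.1355
||T_24 x - x|| = ||x||/24 = 11.1355/24 = 0.4640

0.4640


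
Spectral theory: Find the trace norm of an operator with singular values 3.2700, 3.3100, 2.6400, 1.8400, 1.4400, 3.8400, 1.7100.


The nuclear norm is the sum of all singular values.
||T||_1 = 3.2700 + 3.3100 + 2.6400 + 1.8400 + 1.4400 + 3.8400 + 1.7100
= 18.0500

18.0500


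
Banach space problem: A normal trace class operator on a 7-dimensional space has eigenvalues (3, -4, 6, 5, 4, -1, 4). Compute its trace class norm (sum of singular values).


For a normal operator, singular values equal |eigenvalues|.
Trace norm = sum |lambda_i| = 3 + 4 + 6 + 5 + 4 + 1 + 4
= 27

27


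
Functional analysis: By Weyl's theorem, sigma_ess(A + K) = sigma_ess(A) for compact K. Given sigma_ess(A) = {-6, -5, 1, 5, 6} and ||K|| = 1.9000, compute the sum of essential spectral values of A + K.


By Weyl's theorem, the essential spectrum is invariant under compact perturbations.
sigma_ess(A + K) = sigma_ess(A) = {-6, -5, 1, 5, 6}
Sum = -6 + -5 + 1 + 5 + 6 = 1

1


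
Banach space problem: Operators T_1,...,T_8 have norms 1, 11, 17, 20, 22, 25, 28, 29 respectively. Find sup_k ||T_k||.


By the Uniform Boundedness Principle, the supremum of norms is finite.
sup_k ||T_k|| = max(1, 11, 17, 20, 22, 25, 28, 29) = 29

29


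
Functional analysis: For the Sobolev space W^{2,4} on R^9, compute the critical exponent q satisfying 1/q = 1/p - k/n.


Using the Sobolev embedding formula: 1/q = 1/p - k/n
1/q = 1/4 - 2/9 = 1/36
q = 1/(1/36) = 36

36.0000


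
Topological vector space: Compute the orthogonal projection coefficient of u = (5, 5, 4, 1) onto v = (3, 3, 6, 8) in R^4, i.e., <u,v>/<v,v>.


Computing <u,v> = 5*3 + 5*3 + 4*6 + 1*8 = 62
Computing <v,v> = 3^2 + 3^2 + 6^2 + 8^2 = 118
Projection coefficient = 62/118 = 0.5254

0.5254


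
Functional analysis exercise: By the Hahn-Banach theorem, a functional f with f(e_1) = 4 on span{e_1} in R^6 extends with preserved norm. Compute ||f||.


The norm of f is given by ||f|| = sup_{||x||=1} |f(x)|.
On span{e_1}, ||e_1|| = 1, so ||f|| = |f(e_1)| / ||e_1||
= |4| / 1 = 4.0000

4.0000


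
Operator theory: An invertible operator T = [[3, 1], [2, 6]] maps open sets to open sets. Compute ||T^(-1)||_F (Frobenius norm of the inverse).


det(T) = 3*6 - 1*2 = 16
T^(-1) = (1/16) * [[6, -1], [-2, 3]] = [[0.3750, -0.0625], [-0.1250, 0.1875]]
||T^(-1)||_F^2 = 0.3750^2 + (-0.0625)^2 + (-0.1250)^2 + 0.1875^2 = 0.1953
||T^(-1)||_F = sqrt(0.1953) = 0.4419

0.4419


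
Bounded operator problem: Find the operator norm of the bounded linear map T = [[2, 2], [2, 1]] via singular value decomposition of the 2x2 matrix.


A^T A = [[8, 6], [6, 5]]
trace(A^T A) = 13, det(A^T A) = 4
discriminant = 13^2 - 4*4 = 153
Largest eigenvalue of A^T A = (trace + sqrt(disc))/2 = 12.6847
||T|| = sqrt(12.6847) = 3.5616

3.5616


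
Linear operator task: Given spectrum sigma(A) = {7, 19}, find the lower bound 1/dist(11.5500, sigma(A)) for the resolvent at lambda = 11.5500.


dist(11.5500, {7, 19}) = min(|11.5500 - 7|, |11.5500 - 19|)
= min(4.5500, 7.4500) = 4.5500
Resolvent bound = 1/4.5500 = 0.2198

0.2198


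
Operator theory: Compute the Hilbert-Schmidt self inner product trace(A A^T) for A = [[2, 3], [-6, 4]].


trace(A * A^T) = sum of squares of all entries
= 2^2 + 3^2 + (-6)^2 + 4^2
= 4 + 9 + 36 + 16
= 65

65


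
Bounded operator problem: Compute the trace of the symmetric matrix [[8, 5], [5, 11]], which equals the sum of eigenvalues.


For a self-adjoint (symmetric) matrix, the eigenvalues are real.
The sum of eigenvalues equals the trace of the matrix.
trace = 8 + 11 = 19

19


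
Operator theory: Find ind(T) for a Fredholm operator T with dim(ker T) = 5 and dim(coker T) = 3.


The Fredholm index is defined as ind(T) = dim(ker T) - dim(coker T)
= 5 - 3
= 2

2


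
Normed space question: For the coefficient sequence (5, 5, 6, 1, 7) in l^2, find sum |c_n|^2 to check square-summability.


sum |c_n|^2 = 5^2 + 5^2 + 6^2 + 1^2 + 7^2
= 25 + 25 + 36 + 1 + 49
= 136

136


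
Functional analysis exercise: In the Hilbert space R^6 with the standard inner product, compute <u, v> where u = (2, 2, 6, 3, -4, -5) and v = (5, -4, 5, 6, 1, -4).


Computing the standard inner product <u, v> = sum u_i * v_i
= 2*5 + 2*-4 + 6*5 + 3*6 + -4*1 + -5*-4
= 10 + -8 + 30 + 18 + -4 + 20
= 66

66


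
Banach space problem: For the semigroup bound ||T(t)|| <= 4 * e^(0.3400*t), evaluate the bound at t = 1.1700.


||T(1.1700)|| <= 4 * exp(0.3400 * 1.1700)
= 4 * exp(0.3978)
= 4 * 1.4885
= 5.9542

5.9542


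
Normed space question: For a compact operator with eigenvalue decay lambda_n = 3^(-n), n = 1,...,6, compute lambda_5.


The eigenvalue formula gives lambda_5 = 1/3^5
= 1/243
= 0.0041

0.0041


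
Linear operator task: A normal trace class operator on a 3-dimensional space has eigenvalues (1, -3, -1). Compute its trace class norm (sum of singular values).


For a normal operator, singular values equal |eigenvalues|.
Trace norm = sum |lambda_i| = 1 + 3 + 1
= 5

5
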